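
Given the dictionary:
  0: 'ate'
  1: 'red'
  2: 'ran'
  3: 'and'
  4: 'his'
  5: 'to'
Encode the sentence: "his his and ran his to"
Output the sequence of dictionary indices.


Look up each word in the dictionary:
  'his' -> 4
  'his' -> 4
  'and' -> 3
  'ran' -> 2
  'his' -> 4
  'to' -> 5

Encoded: [4, 4, 3, 2, 4, 5]


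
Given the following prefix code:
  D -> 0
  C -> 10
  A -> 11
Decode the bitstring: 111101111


Decoding step by step:
Bits 11 -> A
Bits 11 -> A
Bits 0 -> D
Bits 11 -> A
Bits 11 -> A


Decoded message: AADAA


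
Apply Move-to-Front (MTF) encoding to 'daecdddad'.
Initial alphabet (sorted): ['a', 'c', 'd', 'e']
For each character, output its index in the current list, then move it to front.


MTF encoding:
'd': index 2 in ['a', 'c', 'd', 'e'] -> ['d', 'a', 'c', 'e']
'a': index 1 in ['d', 'a', 'c', 'e'] -> ['a', 'd', 'c', 'e']
'e': index 3 in ['a', 'd', 'c', 'e'] -> ['e', 'a', 'd', 'c']
'c': index 3 in ['e', 'a', 'd', 'c'] -> ['c', 'e', 'a', 'd']
'd': index 3 in ['c', 'e', 'a', 'd'] -> ['d', 'c', 'e', 'a']
'd': index 0 in ['d', 'c', 'e', 'a'] -> ['d', 'c', 'e', 'a']
'd': index 0 in ['d', 'c', 'e', 'a'] -> ['d', 'c', 'e', 'a']
'a': index 3 in ['d', 'c', 'e', 'a'] -> ['a', 'd', 'c', 'e']
'd': index 1 in ['a', 'd', 'c', 'e'] -> ['d', 'a', 'c', 'e']


Output: [2, 1, 3, 3, 3, 0, 0, 3, 1]


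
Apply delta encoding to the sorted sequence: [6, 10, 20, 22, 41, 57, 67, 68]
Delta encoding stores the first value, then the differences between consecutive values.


First value: 6
Deltas:
  10 - 6 = 4
  20 - 10 = 10
  22 - 20 = 2
  41 - 22 = 19
  57 - 41 = 16
  67 - 57 = 10
  68 - 67 = 1


Delta encoded: [6, 4, 10, 2, 19, 16, 10, 1]


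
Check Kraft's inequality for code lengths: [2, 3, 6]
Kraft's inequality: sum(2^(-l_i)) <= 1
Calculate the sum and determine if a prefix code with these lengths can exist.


Sum = 2^(-2) + 2^(-3) + 2^(-6)
    = 0.25 + 0.125 + 0.015625
    = 25/64 = 0.390625
Since 0.390625 <= 1, Kraft's inequality IS satisfied.
A prefix code with these lengths CAN exist.

Kraft sum = 0.390625. Satisfied.


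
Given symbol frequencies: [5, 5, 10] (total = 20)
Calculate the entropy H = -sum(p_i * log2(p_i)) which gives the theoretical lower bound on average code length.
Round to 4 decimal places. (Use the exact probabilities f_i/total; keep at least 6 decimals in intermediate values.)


Per-symbol terms -p_i * log2(p_i) with p_i = f_i/20:
  p = 5/20 = 0.250000: log2(p) = -2.000000, -p*log2(p) = 0.500000
  p = 5/20 = 0.250000: log2(p) = -2.000000, -p*log2(p) = 0.500000
  p = 10/20 = 0.500000: log2(p) = -1.000000, -p*log2(p) = 0.500000
H = 0.500000 + 0.500000 + 0.500000 = 1.500000

H = 1.5 bits/symbol


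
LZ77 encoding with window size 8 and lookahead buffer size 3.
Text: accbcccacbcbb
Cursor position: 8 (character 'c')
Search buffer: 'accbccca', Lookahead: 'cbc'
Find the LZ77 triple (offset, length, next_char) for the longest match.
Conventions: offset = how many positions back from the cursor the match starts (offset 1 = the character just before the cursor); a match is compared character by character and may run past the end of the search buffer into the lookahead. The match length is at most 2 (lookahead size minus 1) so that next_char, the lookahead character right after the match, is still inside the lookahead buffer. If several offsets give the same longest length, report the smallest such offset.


Try each offset into the search buffer:
  offset=1 (pos 7, char 'a'): match length 0
  offset=2 (pos 6, char 'c'): match length 1
  offset=3 (pos 5, char 'c'): match length 1
  offset=4 (pos 4, char 'c'): match length 1
  offset=5 (pos 3, char 'b'): match length 0
  offset=6 (pos 2, char 'c'): match length 2
  offset=7 (pos 1, char 'c'): match length 1
  offset=8 (pos 0, char 'a'): match length 0
Longest match has length 2 at offset 6.
next_char = character at position 8 + 2 = 10 -> 'c'

Best match: offset=6, length=2 (matching 'cb' starting at position 2)
LZ77 triple: (6, 2, 'c')


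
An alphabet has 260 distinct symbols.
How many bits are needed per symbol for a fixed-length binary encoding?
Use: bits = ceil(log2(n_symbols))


log2(260) = 8.0224
Bracket: 2^8 = 256 < 260 <= 2^9 = 512
So ceil(log2(260)) = 9

bits = ceil(log2(260)) = ceil(8.0224) = 9 bits


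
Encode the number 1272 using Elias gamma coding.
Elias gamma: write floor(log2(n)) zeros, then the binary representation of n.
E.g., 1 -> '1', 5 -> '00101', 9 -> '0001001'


num_bits = floor(log2(1272)) + 1 = 11
leading_zeros = num_bits - 1 = 10
binary(1272) = 10011111000

Elias gamma(1272) = '0000000000' + '10011111000' = 000000000010011111000 (21 bits)


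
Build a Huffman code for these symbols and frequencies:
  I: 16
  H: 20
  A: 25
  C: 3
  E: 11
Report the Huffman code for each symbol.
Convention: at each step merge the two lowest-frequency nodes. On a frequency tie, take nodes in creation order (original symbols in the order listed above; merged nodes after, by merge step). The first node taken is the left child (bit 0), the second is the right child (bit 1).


Huffman tree construction:
Step 1: Merge C(3) + E(11) = 14
Step 2: Merge (C+E)(14) + I(16) = 30
Step 3: Merge H(20) + A(25) = 45
Step 4: Merge ((C+E)+I)(30) + (H+A)(45) = 75
Read each symbol's code off the tree from the root (left child = 0, right child = 1).

Codes:
  I: 01 (length 2)
  H: 10 (length 2)
  A: 11 (length 2)
  C: 000 (length 3)
  E: 001 (length 3)
Average code length: 164/75 = 2.1867 bits/symbol


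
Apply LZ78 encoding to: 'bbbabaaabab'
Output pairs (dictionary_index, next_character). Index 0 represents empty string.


LZ78 encoding steps:
Dictionary: {0: ''}
Step 1: w='' (idx 0), next='b' -> output (0, 'b'), add 'b' as idx 1
Step 2: w='b' (idx 1), next='b' -> output (1, 'b'), add 'bb' as idx 2
Step 3: w='' (idx 0), next='a' -> output (0, 'a'), add 'a' as idx 3
Step 4: w='b' (idx 1), next='a' -> output (1, 'a'), add 'ba' as idx 4
Step 5: w='a' (idx 3), next='a' -> output (3, 'a'), add 'aa' as idx 5
Step 6: w='ba' (idx 4), next='b' -> output (4, 'b'), add 'bab' as idx 6


Encoded: [(0, 'b'), (1, 'b'), (0, 'a'), (1, 'a'), (3, 'a'), (4, 'b')]


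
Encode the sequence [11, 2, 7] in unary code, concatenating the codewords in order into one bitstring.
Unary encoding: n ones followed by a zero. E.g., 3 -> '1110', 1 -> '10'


Encode each number as n ones followed by a terminating 0:
  11 -> 111111111110 (12 bits)
  2 -> 110 (3 bits)
  7 -> 11111110 (8 bits)
Total length = 12 + 3 + 8 = 23 bits.

Unary([11, 2, 7]) = 11111111111011011111110 (23 bits)


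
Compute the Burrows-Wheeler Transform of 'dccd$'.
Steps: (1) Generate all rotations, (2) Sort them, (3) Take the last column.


Rotations (sorted):
  0: $dccd -> last char: d
  1: ccd$d -> last char: d
  2: cd$dc -> last char: c
  3: d$dcc -> last char: c
  4: dccd$ -> last char: $


BWT = ddcc$


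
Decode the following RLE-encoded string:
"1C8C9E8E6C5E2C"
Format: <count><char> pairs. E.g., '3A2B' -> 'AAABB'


Expanding each <count><char> pair:
  1C -> 'C'
  8C -> 'CCCCCCCC'
  9E -> 'EEEEEEEEE'
  8E -> 'EEEEEEEE'
  6C -> 'CCCCCC'
  5E -> 'EEEEE'
  2C -> 'CC'

Decoded = CCCCCCCCCEEEEEEEEEEEEEEEEECCCCCCEEEEECC


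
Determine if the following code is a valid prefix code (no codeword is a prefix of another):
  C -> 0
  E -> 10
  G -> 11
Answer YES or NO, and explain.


Checking each pair (does one codeword prefix another?):
  C='0' vs E='10': no prefix
  C='0' vs G='11': no prefix
  E='10' vs C='0': no prefix
  E='10' vs G='11': no prefix
  G='11' vs C='0': no prefix
  G='11' vs E='10': no prefix
No violation found over all pairs.

YES -- this is a valid prefix code. No codeword is a prefix of any other codeword.


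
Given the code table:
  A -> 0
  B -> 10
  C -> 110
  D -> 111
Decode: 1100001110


Decoding:
110 -> C
0 -> A
0 -> A
0 -> A
111 -> D
0 -> A


Result: CAAADA


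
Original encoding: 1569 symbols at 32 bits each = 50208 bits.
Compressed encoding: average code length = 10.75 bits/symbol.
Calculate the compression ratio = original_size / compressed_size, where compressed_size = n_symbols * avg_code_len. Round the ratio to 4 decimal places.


original_size = n_symbols * orig_bits = 1569 * 32 = 50208 bits
compressed_size = n_symbols * avg_code_len = 1569 * 10.75 = 16866.75 bits
ratio = original_size / compressed_size = 50208 / 16866.75 = 2.9767

Compression ratio = 2.9767


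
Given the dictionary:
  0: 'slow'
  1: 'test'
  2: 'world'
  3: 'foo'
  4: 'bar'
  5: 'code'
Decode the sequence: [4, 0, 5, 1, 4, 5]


Look up each index in the dictionary:
  4 -> 'bar'
  0 -> 'slow'
  5 -> 'code'
  1 -> 'test'
  4 -> 'bar'
  5 -> 'code'

Decoded: "bar slow code test bar code"


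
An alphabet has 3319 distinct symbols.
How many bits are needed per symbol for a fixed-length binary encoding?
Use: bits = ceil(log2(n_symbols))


log2(3319) = 11.6965
Bracket: 2^11 = 2048 < 3319 <= 2^12 = 4096
So ceil(log2(3319)) = 12

bits = ceil(log2(3319)) = ceil(11.6965) = 12 bits


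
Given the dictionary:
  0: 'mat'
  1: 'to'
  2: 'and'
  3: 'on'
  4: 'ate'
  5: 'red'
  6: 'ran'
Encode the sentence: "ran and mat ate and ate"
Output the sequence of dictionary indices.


Look up each word in the dictionary:
  'ran' -> 6
  'and' -> 2
  'mat' -> 0
  'ate' -> 4
  'and' -> 2
  'ate' -> 4

Encoded: [6, 2, 0, 4, 2, 4]


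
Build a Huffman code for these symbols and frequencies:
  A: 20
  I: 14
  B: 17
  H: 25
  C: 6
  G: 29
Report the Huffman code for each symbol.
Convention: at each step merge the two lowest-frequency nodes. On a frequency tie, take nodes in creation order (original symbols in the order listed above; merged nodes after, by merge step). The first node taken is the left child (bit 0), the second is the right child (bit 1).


Huffman tree construction:
Step 1: Merge C(6) + I(14) = 20
Step 2: Merge B(17) + A(20) = 37
Step 3: Merge (C+I)(20) + H(25) = 45
Step 4: Merge G(29) + (B+A)(37) = 66
Step 5: Merge ((C+I)+H)(45) + (G+(B+A))(66) = 111
Read each symbol's code off the tree from the root (left child = 0, right child = 1).

Codes:
  A: 111 (length 3)
  I: 001 (length 3)
  B: 110 (length 3)
  H: 01 (length 2)
  C: 000 (length 3)
  G: 10 (length 2)
Average code length: 279/111 = 2.5135 bits/symbol


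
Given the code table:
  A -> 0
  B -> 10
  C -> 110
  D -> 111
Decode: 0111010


Decoding:
0 -> A
111 -> D
0 -> A
10 -> B


Result: ADAB


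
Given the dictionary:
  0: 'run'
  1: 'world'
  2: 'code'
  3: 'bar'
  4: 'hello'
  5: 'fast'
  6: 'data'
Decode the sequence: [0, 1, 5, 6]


Look up each index in the dictionary:
  0 -> 'run'
  1 -> 'world'
  5 -> 'fast'
  6 -> 'data'

Decoded: "run world fast data"


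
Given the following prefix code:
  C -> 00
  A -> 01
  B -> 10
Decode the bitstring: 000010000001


Decoding step by step:
Bits 00 -> C
Bits 00 -> C
Bits 10 -> B
Bits 00 -> C
Bits 00 -> C
Bits 01 -> A


Decoded message: CCBCCA


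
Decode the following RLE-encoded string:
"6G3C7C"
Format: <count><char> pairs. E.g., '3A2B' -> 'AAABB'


Expanding each <count><char> pair:
  6G -> 'GGGGGG'
  3C -> 'CCC'
  7C -> 'CCCCCCC'

Decoded = GGGGGGCCCCCCCCCC


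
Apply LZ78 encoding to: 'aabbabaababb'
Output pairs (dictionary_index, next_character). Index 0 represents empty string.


LZ78 encoding steps:
Dictionary: {0: ''}
Step 1: w='' (idx 0), next='a' -> output (0, 'a'), add 'a' as idx 1
Step 2: w='a' (idx 1), next='b' -> output (1, 'b'), add 'ab' as idx 2
Step 3: w='' (idx 0), next='b' -> output (0, 'b'), add 'b' as idx 3
Step 4: w='ab' (idx 2), next='a' -> output (2, 'a'), add 'aba' as idx 4
Step 5: w='aba' (idx 4), next='b' -> output (4, 'b'), add 'abab' as idx 5
Step 6: w='b' (idx 3), end of input -> output (3, '')


Encoded: [(0, 'a'), (1, 'b'), (0, 'b'), (2, 'a'), (4, 'b'), (3, '')]


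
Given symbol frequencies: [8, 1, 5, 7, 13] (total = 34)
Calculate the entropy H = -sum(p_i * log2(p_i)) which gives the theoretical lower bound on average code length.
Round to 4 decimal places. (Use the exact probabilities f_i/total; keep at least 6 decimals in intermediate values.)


Per-symbol terms -p_i * log2(p_i) with p_i = f_i/34:
  p = 8/34 = 0.235294: log2(p) = -2.087463, -p*log2(p) = 0.491168
  p = 1/34 = 0.029412: log2(p) = -5.087463, -p*log2(p) = 0.149631
  p = 5/34 = 0.147059: log2(p) = -2.765535, -p*log2(p) = 0.406696
  p = 7/34 = 0.205882: log2(p) = -2.280108, -p*log2(p) = 0.469434
  p = 13/34 = 0.382353: log2(p) = -1.387023, -p*log2(p) = 0.530332
H = 0.491168 + 0.149631 + 0.406696 + 0.469434 + 0.530332 = 2.047261

H = 2.0473 bits/symbol


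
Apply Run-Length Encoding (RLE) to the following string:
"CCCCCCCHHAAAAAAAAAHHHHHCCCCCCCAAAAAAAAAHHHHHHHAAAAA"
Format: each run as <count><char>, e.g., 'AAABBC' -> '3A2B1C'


Scanning runs left to right:
  i=0: run of 'C' x 7 -> '7C'
  i=7: run of 'H' x 2 -> '2H'
  i=9: run of 'A' x 9 -> '9A'
  i=18: run of 'H' x 5 -> '5H'
  i=23: run of 'C' x 7 -> '7C'
  i=30: run of 'A' x 9 -> '9A'
  i=39: run of 'H' x 7 -> '7H'
  i=46: run of 'A' x 5 -> '5A'

RLE = 7C2H9A5H7C9A7H5A


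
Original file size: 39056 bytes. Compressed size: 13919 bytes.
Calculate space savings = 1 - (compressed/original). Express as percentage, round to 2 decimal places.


ratio = compressed/original = 13919/39056 = 0.356386
savings = 1 - ratio = 1 - 0.356386 = 0.643614
as a percentage: 0.643614 * 100 = 64.36%

Space savings = 1 - 13919/39056 = 64.36%


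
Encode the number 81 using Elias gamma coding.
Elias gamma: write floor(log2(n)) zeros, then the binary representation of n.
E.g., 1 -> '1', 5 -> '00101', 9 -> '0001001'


num_bits = floor(log2(81)) + 1 = 7
leading_zeros = num_bits - 1 = 6
binary(81) = 1010001

Elias gamma(81) = '000000' + '1010001' = 0000001010001 (13 bits)


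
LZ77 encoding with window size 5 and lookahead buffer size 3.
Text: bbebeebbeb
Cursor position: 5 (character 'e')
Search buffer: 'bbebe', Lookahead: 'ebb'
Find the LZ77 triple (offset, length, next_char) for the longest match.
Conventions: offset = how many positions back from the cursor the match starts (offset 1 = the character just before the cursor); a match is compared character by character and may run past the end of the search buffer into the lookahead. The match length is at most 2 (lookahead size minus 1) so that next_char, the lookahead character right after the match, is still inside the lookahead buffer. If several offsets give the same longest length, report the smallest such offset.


Try each offset into the search buffer:
  offset=1 (pos 4, char 'e'): match length 1
  offset=2 (pos 3, char 'b'): match length 0
  offset=3 (pos 2, char 'e'): match length 2
  offset=4 (pos 1, char 'b'): match length 0
  offset=5 (pos 0, char 'b'): match length 0
Longest match has length 2 at offset 3.
next_char = character at position 5 + 2 = 7 -> 'b'

Best match: offset=3, length=2 (matching 'eb' starting at position 2)
LZ77 triple: (3, 2, 'b')


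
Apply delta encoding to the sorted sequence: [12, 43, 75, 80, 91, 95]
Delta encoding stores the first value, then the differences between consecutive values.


First value: 12
Deltas:
  43 - 12 = 31
  75 - 43 = 32
  80 - 75 = 5
  91 - 80 = 11
  95 - 91 = 4


Delta encoded: [12, 31, 32, 5, 11, 4]


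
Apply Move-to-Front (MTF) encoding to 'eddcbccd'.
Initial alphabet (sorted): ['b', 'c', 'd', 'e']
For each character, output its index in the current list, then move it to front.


MTF encoding:
'e': index 3 in ['b', 'c', 'd', 'e'] -> ['e', 'b', 'c', 'd']
'd': index 3 in ['e', 'b', 'c', 'd'] -> ['d', 'e', 'b', 'c']
'd': index 0 in ['d', 'e', 'b', 'c'] -> ['d', 'e', 'b', 'c']
'c': index 3 in ['d', 'e', 'b', 'c'] -> ['c', 'd', 'e', 'b']
'b': index 3 in ['c', 'd', 'e', 'b'] -> ['b', 'c', 'd', 'e']
'c': index 1 in ['b', 'c', 'd', 'e'] -> ['c', 'b', 'd', 'e']
'c': index 0 in ['c', 'b', 'd', 'e'] -> ['c', 'b', 'd', 'e']
'd': index 2 in ['c', 'b', 'd', 'e'] -> ['d', 'c', 'b', 'e']


Output: [3, 3, 0, 3, 3, 1, 0, 2]


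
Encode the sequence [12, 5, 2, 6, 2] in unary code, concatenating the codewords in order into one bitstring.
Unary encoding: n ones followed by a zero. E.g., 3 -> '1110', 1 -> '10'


Encode each number as n ones followed by a terminating 0:
  12 -> 1111111111110 (13 bits)
  5 -> 111110 (6 bits)
  2 -> 110 (3 bits)
  6 -> 1111110 (7 bits)
  2 -> 110 (3 bits)
Total length = 13 + 6 + 3 + 7 + 3 = 32 bits.

Unary([12, 5, 2, 6, 2]) = 11111111111101111101101111110110 (32 bits)


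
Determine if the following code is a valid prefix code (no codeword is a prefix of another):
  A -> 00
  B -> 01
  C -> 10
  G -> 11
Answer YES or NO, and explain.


Checking each pair (does one codeword prefix another?):
  A='00' vs B='01': no prefix
  A='00' vs C='10': no prefix
  A='00' vs G='11': no prefix
  B='01' vs A='00': no prefix
  B='01' vs C='10': no prefix
  B='01' vs G='11': no prefix
  C='10' vs A='00': no prefix
  C='10' vs B='01': no prefix
  C='10' vs G='11': no prefix
  G='11' vs A='00': no prefix
  G='11' vs B='01': no prefix
  G='11' vs C='10': no prefix
No violation found over all pairs.

YES -- this is a valid prefix code. No codeword is a prefix of any other codeword.


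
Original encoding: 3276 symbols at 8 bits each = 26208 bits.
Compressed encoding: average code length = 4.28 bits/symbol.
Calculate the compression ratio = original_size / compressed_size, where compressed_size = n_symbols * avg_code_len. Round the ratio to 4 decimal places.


original_size = n_symbols * orig_bits = 3276 * 8 = 26208 bits
compressed_size = n_symbols * avg_code_len = 3276 * 4.28 = 14021.28 bits
ratio = original_size / compressed_size = 26208 / 14021.28 = 1.8692

Compression ratio = 1.8692


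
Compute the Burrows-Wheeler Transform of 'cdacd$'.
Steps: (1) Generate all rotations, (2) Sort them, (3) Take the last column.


Rotations (sorted):
  0: $cdacd -> last char: d
  1: acd$cd -> last char: d
  2: cd$cda -> last char: a
  3: cdacd$ -> last char: $
  4: d$cdac -> last char: c
  5: dacd$c -> last char: c


BWT = dda$cc


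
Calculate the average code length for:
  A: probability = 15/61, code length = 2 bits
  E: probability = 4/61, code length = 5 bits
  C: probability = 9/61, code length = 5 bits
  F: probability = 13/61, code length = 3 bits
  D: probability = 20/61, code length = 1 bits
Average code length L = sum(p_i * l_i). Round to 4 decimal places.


Weighted contributions p_i * l_i:
  A: (15/61) * 2 = 30/61
  E: (4/61) * 5 = 20/61
  C: (9/61) * 5 = 45/61
  F: (13/61) * 3 = 39/61
  D: (20/61) * 1 = 20/61
Sum = (30 + 20 + 45 + 39 + 20)/61 = 154/61

L = 154/61 = 2.5246 bits/symbol


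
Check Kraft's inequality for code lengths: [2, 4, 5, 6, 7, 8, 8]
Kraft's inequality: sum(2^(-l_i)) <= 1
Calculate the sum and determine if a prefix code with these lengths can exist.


Sum = 2^(-2) + 2^(-4) + 2^(-5) + 2^(-6) + 2^(-7) + 2^(-8) + 2^(-8)
    = 0.25 + 0.0625 + 0.03125 + 0.015625 + 0.0078125 + 0.00390625 + 0.00390625
    = 96/256 = 0.375
Since 0.375 <= 1, Kraft's inequality IS satisfied.
A prefix code with these lengths CAN exist.

Kraft sum = 0.375. Satisfied.


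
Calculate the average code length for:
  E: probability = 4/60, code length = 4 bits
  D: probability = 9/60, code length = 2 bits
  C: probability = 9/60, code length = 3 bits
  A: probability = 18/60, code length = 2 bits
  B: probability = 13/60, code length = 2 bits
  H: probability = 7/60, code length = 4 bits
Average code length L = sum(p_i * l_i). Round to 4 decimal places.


Weighted contributions p_i * l_i:
  E: (4/60) * 4 = 16/60
  D: (9/60) * 2 = 18/60
  C: (9/60) * 3 = 27/60
  A: (18/60) * 2 = 36/60
  B: (13/60) * 2 = 26/60
  H: (7/60) * 4 = 28/60
Sum = (16 + 18 + 27 + 36 + 26 + 28)/60 = 151/60

L = 151/60 = 2.5167 bits/symbol


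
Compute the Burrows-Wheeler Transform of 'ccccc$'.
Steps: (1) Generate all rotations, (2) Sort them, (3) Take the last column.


Rotations (sorted):
  0: $ccccc -> last char: c
  1: c$cccc -> last char: c
  2: cc$ccc -> last char: c
  3: ccc$cc -> last char: c
  4: cccc$c -> last char: c
  5: ccccc$ -> last char: $


BWT = ccccc$


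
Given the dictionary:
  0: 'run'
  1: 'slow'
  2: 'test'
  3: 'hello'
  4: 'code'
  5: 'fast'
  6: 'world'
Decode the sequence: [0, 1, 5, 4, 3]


Look up each index in the dictionary:
  0 -> 'run'
  1 -> 'slow'
  5 -> 'fast'
  4 -> 'code'
  3 -> 'hello'

Decoded: "run slow fast code hello"


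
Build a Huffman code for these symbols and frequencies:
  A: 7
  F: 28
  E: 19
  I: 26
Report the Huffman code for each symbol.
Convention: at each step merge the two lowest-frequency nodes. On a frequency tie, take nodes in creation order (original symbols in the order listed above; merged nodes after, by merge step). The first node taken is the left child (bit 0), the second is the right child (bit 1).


Huffman tree construction:
Step 1: Merge A(7) + E(19) = 26
Step 2: Merge I(26) + (A+E)(26) = 52
Step 3: Merge F(28) + (I+(A+E))(52) = 80
Read each symbol's code off the tree from the root (left child = 0, right child = 1).

Codes:
  A: 110 (length 3)
  F: 0 (length 1)
  E: 111 (length 3)
  I: 10 (length 2)
Average code length: 158/80 = 1.9750 bits/symbol


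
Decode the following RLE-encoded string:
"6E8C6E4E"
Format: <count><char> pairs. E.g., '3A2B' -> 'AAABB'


Expanding each <count><char> pair:
  6E -> 'EEEEEE'
  8C -> 'CCCCCCCC'
  6E -> 'EEEEEE'
  4E -> 'EEEE'

Decoded = EEEEEECCCCCCCCEEEEEEEEEE


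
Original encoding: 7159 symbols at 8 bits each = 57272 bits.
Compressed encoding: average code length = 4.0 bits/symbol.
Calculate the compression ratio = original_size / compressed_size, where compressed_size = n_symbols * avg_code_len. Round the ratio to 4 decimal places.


original_size = n_symbols * orig_bits = 7159 * 8 = 57272 bits
compressed_size = n_symbols * avg_code_len = 7159 * 4.0 = 28636.0 bits
ratio = original_size / compressed_size = 57272 / 28636.0 = 2.0

Compression ratio = 2.0


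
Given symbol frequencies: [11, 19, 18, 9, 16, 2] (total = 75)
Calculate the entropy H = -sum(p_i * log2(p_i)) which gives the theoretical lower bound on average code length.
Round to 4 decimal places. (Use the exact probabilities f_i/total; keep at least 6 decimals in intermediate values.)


Per-symbol terms -p_i * log2(p_i) with p_i = f_i/75:
  p = 11/75 = 0.146667: log2(p) = -2.769387, -p*log2(p) = 0.406177
  p = 19/75 = 0.253333: log2(p) = -1.980891, -p*log2(p) = 0.501826
  p = 18/75 = 0.240000: log2(p) = -2.058894, -p*log2(p) = 0.494134
  p = 9/75 = 0.120000: log2(p) = -3.058894, -p*log2(p) = 0.367067
  p = 16/75 = 0.213333: log2(p) = -2.228819, -p*log2(p) = 0.475481
  p = 2/75 = 0.026667: log2(p) = -5.228819, -p*log2(p) = 0.139435
H = 0.406177 + 0.501826 + 0.494134 + 0.367067 + 0.475481 + 0.139435 = 2.384120

H = 2.3841 bits/symbol


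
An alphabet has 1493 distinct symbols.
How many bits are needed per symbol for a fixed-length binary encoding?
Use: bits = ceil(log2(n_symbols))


log2(1493) = 10.544
Bracket: 2^10 = 1024 < 1493 <= 2^11 = 2048
So ceil(log2(1493)) = 11

bits = ceil(log2(1493)) = ceil(10.544) = 11 bits


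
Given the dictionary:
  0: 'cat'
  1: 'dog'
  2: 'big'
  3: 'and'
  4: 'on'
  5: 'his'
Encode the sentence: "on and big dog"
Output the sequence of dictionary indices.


Look up each word in the dictionary:
  'on' -> 4
  'and' -> 3
  'big' -> 2
  'dog' -> 1

Encoded: [4, 3, 2, 1]


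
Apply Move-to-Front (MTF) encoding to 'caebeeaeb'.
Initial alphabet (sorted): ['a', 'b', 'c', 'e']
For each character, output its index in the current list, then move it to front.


MTF encoding:
'c': index 2 in ['a', 'b', 'c', 'e'] -> ['c', 'a', 'b', 'e']
'a': index 1 in ['c', 'a', 'b', 'e'] -> ['a', 'c', 'b', 'e']
'e': index 3 in ['a', 'c', 'b', 'e'] -> ['e', 'a', 'c', 'b']
'b': index 3 in ['e', 'a', 'c', 'b'] -> ['b', 'e', 'a', 'c']
'e': index 1 in ['b', 'e', 'a', 'c'] -> ['e', 'b', 'a', 'c']
'e': index 0 in ['e', 'b', 'a', 'c'] -> ['e', 'b', 'a', 'c']
'a': index 2 in ['e', 'b', 'a', 'c'] -> ['a', 'e', 'b', 'c']
'e': index 1 in ['a', 'e', 'b', 'c'] -> ['e', 'a', 'b', 'c']
'b': index 2 in ['e', 'a', 'b', 'c'] -> ['b', 'e', 'a', 'c']


Output: [2, 1, 3, 3, 1, 0, 2, 1, 2]


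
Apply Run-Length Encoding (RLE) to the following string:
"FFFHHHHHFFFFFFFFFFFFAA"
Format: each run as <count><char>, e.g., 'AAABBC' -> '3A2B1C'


Scanning runs left to right:
  i=0: run of 'F' x 3 -> '3F'
  i=3: run of 'H' x 5 -> '5H'
  i=8: run of 'F' x 12 -> '12F'
  i=20: run of 'A' x 2 -> '2A'

RLE = 3F5H12F2A


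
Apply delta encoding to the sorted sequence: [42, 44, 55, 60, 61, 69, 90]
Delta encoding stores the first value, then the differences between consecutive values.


First value: 42
Deltas:
  44 - 42 = 2
  55 - 44 = 11
  60 - 55 = 5
  61 - 60 = 1
  69 - 61 = 8
  90 - 69 = 21


Delta encoded: [42, 2, 11, 5, 1, 8, 21]


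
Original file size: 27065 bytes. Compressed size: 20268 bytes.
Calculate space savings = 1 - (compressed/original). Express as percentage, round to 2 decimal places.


ratio = compressed/original = 20268/27065 = 0.748864
savings = 1 - ratio = 1 - 0.748864 = 0.251136
as a percentage: 0.251136 * 100 = 25.11%

Space savings = 1 - 20268/27065 = 25.11%


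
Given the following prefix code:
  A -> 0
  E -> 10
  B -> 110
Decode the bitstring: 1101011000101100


Decoding step by step:
Bits 110 -> B
Bits 10 -> E
Bits 110 -> B
Bits 0 -> A
Bits 0 -> A
Bits 10 -> E
Bits 110 -> B
Bits 0 -> A


Decoded message: BEBAAEBA


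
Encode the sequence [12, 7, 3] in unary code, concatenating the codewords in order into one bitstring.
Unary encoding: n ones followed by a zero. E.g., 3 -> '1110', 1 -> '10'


Encode each number as n ones followed by a terminating 0:
  12 -> 1111111111110 (13 bits)
  7 -> 11111110 (8 bits)
  3 -> 1110 (4 bits)
Total length = 13 + 8 + 4 = 25 bits.

Unary([12, 7, 3]) = 1111111111110111111101110 (25 bits)


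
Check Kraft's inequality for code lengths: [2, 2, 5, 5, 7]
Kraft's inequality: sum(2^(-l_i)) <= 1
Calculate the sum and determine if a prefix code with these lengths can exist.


Sum = 2^(-2) + 2^(-2) + 2^(-5) + 2^(-5) + 2^(-7)
    = 0.25 + 0.25 + 0.03125 + 0.03125 + 0.0078125
    = 73/128 = 0.5703125
Since 0.5703125 <= 1, Kraft's inequality IS satisfied.
A prefix code with these lengths CAN exist.

Kraft sum = 0.5703125. Satisfied.


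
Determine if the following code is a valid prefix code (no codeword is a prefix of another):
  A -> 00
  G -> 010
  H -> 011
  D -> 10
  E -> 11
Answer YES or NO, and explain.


Checking each pair (does one codeword prefix another?):
  A='00' vs G='010': no prefix
  A='00' vs H='011': no prefix
  A='00' vs D='10': no prefix
  A='00' vs E='11': no prefix
  G='010' vs A='00': no prefix
  G='010' vs H='011': no prefix
  G='010' vs D='10': no prefix
  G='010' vs E='11': no prefix
  H='011' vs A='00': no prefix
  H='011' vs G='010': no prefix
  H='011' vs D='10': no prefix
  H='011' vs E='11': no prefix
  D='10' vs A='00': no prefix
  D='10' vs G='010': no prefix
  D='10' vs H='011': no prefix
  D='10' vs E='11': no prefix
  E='11' vs A='00': no prefix
  E='11' vs G='010': no prefix
  E='11' vs H='011': no prefix
  E='11' vs D='10': no prefix
No violation found over all pairs.

YES -- this is a valid prefix code. No codeword is a prefix of any other codeword.


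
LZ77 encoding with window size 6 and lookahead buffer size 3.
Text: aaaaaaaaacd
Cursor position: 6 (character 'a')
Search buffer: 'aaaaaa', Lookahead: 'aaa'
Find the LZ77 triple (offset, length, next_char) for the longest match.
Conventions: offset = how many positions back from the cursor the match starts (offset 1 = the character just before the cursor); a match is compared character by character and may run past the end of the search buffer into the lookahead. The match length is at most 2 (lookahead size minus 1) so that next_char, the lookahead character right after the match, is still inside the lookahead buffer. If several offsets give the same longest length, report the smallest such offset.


Try each offset into the search buffer:
  offset=1 (pos 5, char 'a'): match length 2
  offset=2 (pos 4, char 'a'): match length 2
  offset=3 (pos 3, char 'a'): match length 2
  offset=4 (pos 2, char 'a'): match length 2
  offset=5 (pos 1, char 'a'): match length 2
  offset=6 (pos 0, char 'a'): match length 2
Longest match has length 2, found at offsets 1, 2, 3, 4, 5, 6; take the smallest, offset 1.
next_char = character at position 6 + 2 = 8 -> 'a'

Best match: offset=1, length=2 (matching 'aa' starting at position 5)
LZ77 triple: (1, 2, 'a')


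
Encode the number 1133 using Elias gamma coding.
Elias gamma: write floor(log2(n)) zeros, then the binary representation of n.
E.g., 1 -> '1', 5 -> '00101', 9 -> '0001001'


num_bits = floor(log2(1133)) + 1 = 11
leading_zeros = num_bits - 1 = 10
binary(1133) = 10001101101

Elias gamma(1133) = '0000000000' + '10001101101' = 000000000010001101101 (21 bits)


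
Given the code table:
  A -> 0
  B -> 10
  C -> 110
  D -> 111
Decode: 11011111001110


Decoding:
110 -> C
111 -> D
110 -> C
0 -> A
111 -> D
0 -> A


Result: CDCADA


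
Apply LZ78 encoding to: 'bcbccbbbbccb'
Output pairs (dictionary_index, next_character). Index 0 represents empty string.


LZ78 encoding steps:
Dictionary: {0: ''}
Step 1: w='' (idx 0), next='b' -> output (0, 'b'), add 'b' as idx 1
Step 2: w='' (idx 0), next='c' -> output (0, 'c'), add 'c' as idx 2
Step 3: w='b' (idx 1), next='c' -> output (1, 'c'), add 'bc' as idx 3
Step 4: w='c' (idx 2), next='b' -> output (2, 'b'), add 'cb' as idx 4
Step 5: w='b' (idx 1), next='b' -> output (1, 'b'), add 'bb' as idx 5
Step 6: w='bc' (idx 3), next='c' -> output (3, 'c'), add 'bcc' as idx 6
Step 7: w='b' (idx 1), end of input -> output (1, '')


Encoded: [(0, 'b'), (0, 'c'), (1, 'c'), (2, 'b'), (1, 'b'), (3, 'c'), (1, '')]


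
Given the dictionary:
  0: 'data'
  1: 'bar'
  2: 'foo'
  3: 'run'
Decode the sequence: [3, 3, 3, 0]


Look up each index in the dictionary:
  3 -> 'run'
  3 -> 'run'
  3 -> 'run'
  0 -> 'data'

Decoded: "run run run data"


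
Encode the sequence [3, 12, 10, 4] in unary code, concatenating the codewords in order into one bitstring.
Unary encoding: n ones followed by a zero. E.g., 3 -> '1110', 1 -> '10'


Encode each number as n ones followed by a terminating 0:
  3 -> 1110 (4 bits)
  12 -> 1111111111110 (13 bits)
  10 -> 11111111110 (11 bits)
  4 -> 11110 (5 bits)
Total length = 4 + 13 + 11 + 5 = 33 bits.

Unary([3, 12, 10, 4]) = 111011111111111101111111111011110 (33 bits)


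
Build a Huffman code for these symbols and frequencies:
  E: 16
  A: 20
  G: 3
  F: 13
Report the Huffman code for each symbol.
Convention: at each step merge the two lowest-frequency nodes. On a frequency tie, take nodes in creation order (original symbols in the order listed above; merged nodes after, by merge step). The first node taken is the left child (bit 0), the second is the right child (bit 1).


Huffman tree construction:
Step 1: Merge G(3) + F(13) = 16
Step 2: Merge E(16) + (G+F)(16) = 32
Step 3: Merge A(20) + (E+(G+F))(32) = 52
Read each symbol's code off the tree from the root (left child = 0, right child = 1).

Codes:
  E: 10 (length 2)
  A: 0 (length 1)
  G: 110 (length 3)
  F: 111 (length 3)
Average code length: 100/52 = 1.9231 bits/symbol


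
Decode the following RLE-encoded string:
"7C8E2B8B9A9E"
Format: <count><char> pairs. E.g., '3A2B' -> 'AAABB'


Expanding each <count><char> pair:
  7C -> 'CCCCCCC'
  8E -> 'EEEEEEEE'
  2B -> 'BB'
  8B -> 'BBBBBBBB'
  9A -> 'AAAAAAAAA'
  9E -> 'EEEEEEEEE'

Decoded = CCCCCCCEEEEEEEEBBBBBBBBBBAAAAAAAAAEEEEEEEEE


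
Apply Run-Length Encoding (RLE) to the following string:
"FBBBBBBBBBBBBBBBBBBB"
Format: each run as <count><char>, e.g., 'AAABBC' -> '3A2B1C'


Scanning runs left to right:
  i=0: run of 'F' x 1 -> '1F'
  i=1: run of 'B' x 19 -> '19B'

RLE = 1F19B


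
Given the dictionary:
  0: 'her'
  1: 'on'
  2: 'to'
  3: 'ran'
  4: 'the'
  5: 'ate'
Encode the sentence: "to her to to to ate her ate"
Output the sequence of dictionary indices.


Look up each word in the dictionary:
  'to' -> 2
  'her' -> 0
  'to' -> 2
  'to' -> 2
  'to' -> 2
  'ate' -> 5
  'her' -> 0
  'ate' -> 5

Encoded: [2, 0, 2, 2, 2, 5, 0, 5]


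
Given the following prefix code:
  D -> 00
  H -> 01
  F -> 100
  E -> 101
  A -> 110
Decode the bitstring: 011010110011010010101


Decoding step by step:
Bits 01 -> H
Bits 101 -> E
Bits 01 -> H
Bits 100 -> F
Bits 110 -> A
Bits 100 -> F
Bits 101 -> E
Bits 01 -> H


Decoded message: HEHFAFEH


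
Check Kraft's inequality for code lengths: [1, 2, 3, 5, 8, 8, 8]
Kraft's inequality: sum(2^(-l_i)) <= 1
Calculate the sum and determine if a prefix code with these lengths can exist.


Sum = 2^(-1) + 2^(-2) + 2^(-3) + 2^(-5) + 2^(-8) + 2^(-8) + 2^(-8)
    = 0.5 + 0.25 + 0.125 + 0.03125 + 0.00390625 + 0.00390625 + 0.00390625
    = 235/256 = 0.91796875
Since 0.91796875 <= 1, Kraft's inequality IS satisfied.
A prefix code with these lengths CAN exist.

Kraft sum = 0.91796875. Satisfied.


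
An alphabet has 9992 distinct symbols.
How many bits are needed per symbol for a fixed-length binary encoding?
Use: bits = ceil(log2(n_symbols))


log2(9992) = 13.2866
Bracket: 2^13 = 8192 < 9992 <= 2^14 = 16384
So ceil(log2(9992)) = 14

bits = ceil(log2(9992)) = ceil(13.2866) = 14 bits


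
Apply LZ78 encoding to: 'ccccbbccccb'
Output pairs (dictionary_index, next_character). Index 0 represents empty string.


LZ78 encoding steps:
Dictionary: {0: ''}
Step 1: w='' (idx 0), next='c' -> output (0, 'c'), add 'c' as idx 1
Step 2: w='c' (idx 1), next='c' -> output (1, 'c'), add 'cc' as idx 2
Step 3: w='c' (idx 1), next='b' -> output (1, 'b'), add 'cb' as idx 3
Step 4: w='' (idx 0), next='b' -> output (0, 'b'), add 'b' as idx 4
Step 5: w='cc' (idx 2), next='c' -> output (2, 'c'), add 'ccc' as idx 5
Step 6: w='cb' (idx 3), end of input -> output (3, '')


Encoded: [(0, 'c'), (1, 'c'), (1, 'b'), (0, 'b'), (2, 'c'), (3, '')]


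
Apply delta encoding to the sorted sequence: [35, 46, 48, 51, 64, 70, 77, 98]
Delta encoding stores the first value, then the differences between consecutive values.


First value: 35
Deltas:
  46 - 35 = 11
  48 - 46 = 2
  51 - 48 = 3
  64 - 51 = 13
  70 - 64 = 6
  77 - 70 = 7
  98 - 77 = 21


Delta encoded: [35, 11, 2, 3, 13, 6, 7, 21]


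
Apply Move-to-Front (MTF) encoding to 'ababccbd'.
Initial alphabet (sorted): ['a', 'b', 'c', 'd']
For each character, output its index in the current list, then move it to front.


MTF encoding:
'a': index 0 in ['a', 'b', 'c', 'd'] -> ['a', 'b', 'c', 'd']
'b': index 1 in ['a', 'b', 'c', 'd'] -> ['b', 'a', 'c', 'd']
'a': index 1 in ['b', 'a', 'c', 'd'] -> ['a', 'b', 'c', 'd']
'b': index 1 in ['a', 'b', 'c', 'd'] -> ['b', 'a', 'c', 'd']
'c': index 2 in ['b', 'a', 'c', 'd'] -> ['c', 'b', 'a', 'd']
'c': index 0 in ['c', 'b', 'a', 'd'] -> ['c', 'b', 'a', 'd']
'b': index 1 in ['c', 'b', 'a', 'd'] -> ['b', 'c', 'a', 'd']
'd': index 3 in ['b', 'c', 'a', 'd'] -> ['d', 'b', 'c', 'a']


Output: [0, 1, 1, 1, 2, 0, 1, 3]


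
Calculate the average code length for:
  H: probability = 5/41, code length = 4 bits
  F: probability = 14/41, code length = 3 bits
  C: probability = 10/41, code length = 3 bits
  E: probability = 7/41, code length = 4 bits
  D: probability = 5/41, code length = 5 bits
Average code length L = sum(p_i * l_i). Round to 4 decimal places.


Weighted contributions p_i * l_i:
  H: (5/41) * 4 = 20/41
  F: (14/41) * 3 = 42/41
  C: (10/41) * 3 = 30/41
  E: (7/41) * 4 = 28/41
  D: (5/41) * 5 = 25/41
Sum = (20 + 42 + 30 + 28 + 25)/41 = 145/41

L = 145/41 = 3.5366 bits/symbol


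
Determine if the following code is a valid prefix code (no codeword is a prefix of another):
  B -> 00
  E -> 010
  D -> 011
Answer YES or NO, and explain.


Checking each pair (does one codeword prefix another?):
  B='00' vs E='010': no prefix
  B='00' vs D='011': no prefix
  E='010' vs B='00': no prefix
  E='010' vs D='011': no prefix
  D='011' vs B='00': no prefix
  D='011' vs E='010': no prefix
No violation found over all pairs.

YES -- this is a valid prefix code. No codeword is a prefix of any other codeword.


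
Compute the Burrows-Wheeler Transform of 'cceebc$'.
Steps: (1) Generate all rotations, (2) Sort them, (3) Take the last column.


Rotations (sorted):
  0: $cceebc -> last char: c
  1: bc$ccee -> last char: e
  2: c$cceeb -> last char: b
  3: cceebc$ -> last char: $
  4: ceebc$c -> last char: c
  5: ebc$cce -> last char: e
  6: eebc$cc -> last char: c


BWT = ceb$cec


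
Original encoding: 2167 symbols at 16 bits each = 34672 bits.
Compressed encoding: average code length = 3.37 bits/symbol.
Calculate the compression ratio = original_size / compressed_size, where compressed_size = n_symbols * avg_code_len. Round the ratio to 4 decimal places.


original_size = n_symbols * orig_bits = 2167 * 16 = 34672 bits
compressed_size = n_symbols * avg_code_len = 2167 * 3.37 = 7302.79 bits
ratio = original_size / compressed_size = 34672 / 7302.79 = 4.7478

Compression ratio = 4.7478


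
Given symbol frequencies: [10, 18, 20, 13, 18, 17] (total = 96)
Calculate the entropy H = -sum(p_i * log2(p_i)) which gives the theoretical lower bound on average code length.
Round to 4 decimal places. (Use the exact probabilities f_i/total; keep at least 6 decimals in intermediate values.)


Per-symbol terms -p_i * log2(p_i) with p_i = f_i/96:
  p = 10/96 = 0.104167: log2(p) = -3.263034, -p*log2(p) = 0.339899
  p = 18/96 = 0.187500: log2(p) = -2.415037, -p*log2(p) = 0.452820
  p = 20/96 = 0.208333: log2(p) = -2.263034, -p*log2(p) = 0.471466
  p = 13/96 = 0.135417: log2(p) = -2.884523, -p*log2(p) = 0.390612
  p = 18/96 = 0.187500: log2(p) = -2.415037, -p*log2(p) = 0.452820
  p = 17/96 = 0.177083: log2(p) = -2.497500, -p*log2(p) = 0.442266
H = 0.339899 + 0.452820 + 0.471466 + 0.390612 + 0.452820 + 0.442266 = 2.549883

H = 2.5499 bits/symbol


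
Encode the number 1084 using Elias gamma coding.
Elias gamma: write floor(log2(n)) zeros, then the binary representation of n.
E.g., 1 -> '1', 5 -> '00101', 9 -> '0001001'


num_bits = floor(log2(1084)) + 1 = 11
leading_zeros = num_bits - 1 = 10
binary(1084) = 10000111100

Elias gamma(1084) = '0000000000' + '10000111100' = 000000000010000111100 (21 bits)


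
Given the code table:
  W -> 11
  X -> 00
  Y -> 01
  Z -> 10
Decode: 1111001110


Decoding:
11 -> W
11 -> W
00 -> X
11 -> W
10 -> Z


Result: WWXWZ


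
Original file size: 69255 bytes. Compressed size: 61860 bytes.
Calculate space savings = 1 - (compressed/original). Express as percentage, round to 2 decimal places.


ratio = compressed/original = 61860/69255 = 0.893221
savings = 1 - ratio = 1 - 0.893221 = 0.106779
as a percentage: 0.106779 * 100 = 10.68%

Space savings = 1 - 61860/69255 = 10.68%


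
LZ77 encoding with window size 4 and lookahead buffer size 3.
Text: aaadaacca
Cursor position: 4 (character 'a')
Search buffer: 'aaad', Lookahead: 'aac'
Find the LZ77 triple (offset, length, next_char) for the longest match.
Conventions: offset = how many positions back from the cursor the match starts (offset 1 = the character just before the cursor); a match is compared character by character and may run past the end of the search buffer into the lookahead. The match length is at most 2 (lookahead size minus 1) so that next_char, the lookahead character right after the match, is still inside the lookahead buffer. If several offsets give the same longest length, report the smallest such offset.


Try each offset into the search buffer:
  offset=1 (pos 3, char 'd'): match length 0
  offset=2 (pos 2, char 'a'): match length 1
  offset=3 (pos 1, char 'a'): match length 2
  offset=4 (pos 0, char 'a'): match length 2
Longest match has length 2, found at offsets 3, 4; take the smallest, offset 3.
next_char = character at position 4 + 2 = 6 -> 'c'

Best match: offset=3, length=2 (matching 'aa' starting at position 1)
LZ77 triple: (3, 2, 'c')


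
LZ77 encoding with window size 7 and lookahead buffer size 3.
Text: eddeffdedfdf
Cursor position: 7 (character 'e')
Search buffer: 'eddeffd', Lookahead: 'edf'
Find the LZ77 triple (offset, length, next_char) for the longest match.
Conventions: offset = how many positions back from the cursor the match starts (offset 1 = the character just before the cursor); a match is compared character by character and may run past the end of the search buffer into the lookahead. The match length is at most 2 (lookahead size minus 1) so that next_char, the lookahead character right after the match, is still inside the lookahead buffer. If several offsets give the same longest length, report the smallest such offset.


Try each offset into the search buffer:
  offset=1 (pos 6, char 'd'): match length 0
  offset=2 (pos 5, char 'f'): match length 0
  offset=3 (pos 4, char 'f'): match length 0
  offset=4 (pos 3, char 'e'): match length 1
  offset=5 (pos 2, char 'd'): match length 0
  offset=6 (pos 1, char 'd'): match length 0
  offset=7 (pos 0, char 'e'): match length 2
Longest match has length 2 at offset 7.
next_char = character at position 7 + 2 = 9 -> 'f'

Best match: offset=7, length=2 (matching 'ed' starting at position 0)
LZ77 triple: (7, 2, 'f')
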